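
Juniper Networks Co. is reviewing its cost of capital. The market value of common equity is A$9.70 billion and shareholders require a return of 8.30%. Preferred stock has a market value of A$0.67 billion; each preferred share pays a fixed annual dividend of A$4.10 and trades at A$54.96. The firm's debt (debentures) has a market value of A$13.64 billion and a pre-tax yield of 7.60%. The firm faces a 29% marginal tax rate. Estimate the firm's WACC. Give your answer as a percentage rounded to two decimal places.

6.63%

Cost of preferred: Rp = 4.1 / 54.96 = 7.4600%.
Total capital V = 9.7 + 0.67 + 13.64 = 24.01.
Equity: weight = 9.7/24.01 = 0.4040; cost = 8.3%.
Preferred: weight = 0.67/24.01 = 0.0279; cost = 7.46%.
Debentures: weight = 13.64/24.01 = 0.5681; after-tax cost = 7.6% × (1 − 29%) = 5.3960%.
WACC = 0.4040 × 8.3000% + 0.0279 × 7.4600% + 0.5681 × 5.3960% = 6.6268%.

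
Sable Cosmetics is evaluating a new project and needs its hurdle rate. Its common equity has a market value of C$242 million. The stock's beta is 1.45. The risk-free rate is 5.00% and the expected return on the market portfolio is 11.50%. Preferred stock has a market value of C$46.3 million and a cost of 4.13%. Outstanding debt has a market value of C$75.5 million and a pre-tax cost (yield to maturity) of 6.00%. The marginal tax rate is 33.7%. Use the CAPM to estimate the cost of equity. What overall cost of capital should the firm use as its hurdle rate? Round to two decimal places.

10.95%

Market risk premium = 11.5% − 5.0% = 6.5%.
Cost of equity via CAPM: Re = 5.0% + 1.45 × 6.5% = 14.4250%.
Total capital V = 242 + 46.3 + 75.5 = 363.8.
Equity: weight = 242/363.8 = 0.6652; cost = 14.425%.
Preferred: weight = 46.3/363.8 = 0.1273; cost = 4.13%.
Debt: weight = 75.5/363.8 = 0.2075; after-tax cost = 6% × (1 − 33.7%) = 3.9780%.
WACC = 0.6652 × 14.4250% + 0.1273 × 4.1300% + 0.2075 × 3.9780% = 10.9467%.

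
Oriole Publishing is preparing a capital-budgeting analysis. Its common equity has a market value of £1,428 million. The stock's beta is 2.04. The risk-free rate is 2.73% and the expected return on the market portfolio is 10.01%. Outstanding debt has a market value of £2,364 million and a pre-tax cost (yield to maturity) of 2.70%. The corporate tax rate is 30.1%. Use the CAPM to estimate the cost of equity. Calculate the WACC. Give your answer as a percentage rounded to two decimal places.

7.80%

Market risk premium = 10.01% − 2.73% = 7.28%.
Cost of equity via CAPM: Re = 2.73% + 2.04 × 7.28% = 17.5812%.
Total capital V = 1428 + 2364 = 3792.
Equity: weight = 1428/3792 = 0.3766; cost = 17.5812%.
Debt: weight = 2364/3792 = 0.6234; after-tax cost = 2.7% × (1 − 30.1%) = 1.8873%.
WACC = 0.3766 × 17.5812% + 0.6234 × 1.8873% = 7.7973%.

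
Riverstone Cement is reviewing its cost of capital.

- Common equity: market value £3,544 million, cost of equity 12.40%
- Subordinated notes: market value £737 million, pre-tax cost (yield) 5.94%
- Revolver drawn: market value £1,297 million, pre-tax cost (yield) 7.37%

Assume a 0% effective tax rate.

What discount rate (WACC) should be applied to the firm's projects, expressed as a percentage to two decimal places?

10.38%

Total capital V = 3544 + 737 + 1297 = 5578.
Equity: weight = 3544/5578 = 0.6354; cost = 12.4%.
Subordinated notes: weight = 737/5578 = 0.1321; after-tax cost = 5.94% × (1 − 0%) = 5.9400%.
Revolver drawn: weight = 1297/5578 = 0.2325; after-tax cost = 7.37% × (1 − 0%) = 7.3700%.
WACC = 0.6354 × 12.4000% + 0.1321 × 5.9400% + 0.2325 × 7.3700% = 10.3769%.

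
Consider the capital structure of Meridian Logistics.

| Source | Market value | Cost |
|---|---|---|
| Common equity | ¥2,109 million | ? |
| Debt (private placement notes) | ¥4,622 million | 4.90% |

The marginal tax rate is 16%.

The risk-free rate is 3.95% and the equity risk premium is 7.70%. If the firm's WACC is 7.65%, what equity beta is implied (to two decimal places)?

1.49

Total capital V = 2109 + 4622 = 6731.
Equity weight = 2109/6731 = 0.3133.
Private placement notes weight = 4622/6731 = 0.6867.
Debt contribution = 0.6867 × 4.9% × (1 − 16%) = 2.8263%.
Required equity contribution = 7.65% − 2.8263% = 4.8237%  ⇒  Re = 15.3950%.
CAPM: 15.3950% = 3.95% + β × 7.7%  ⇒  β = 1.4864.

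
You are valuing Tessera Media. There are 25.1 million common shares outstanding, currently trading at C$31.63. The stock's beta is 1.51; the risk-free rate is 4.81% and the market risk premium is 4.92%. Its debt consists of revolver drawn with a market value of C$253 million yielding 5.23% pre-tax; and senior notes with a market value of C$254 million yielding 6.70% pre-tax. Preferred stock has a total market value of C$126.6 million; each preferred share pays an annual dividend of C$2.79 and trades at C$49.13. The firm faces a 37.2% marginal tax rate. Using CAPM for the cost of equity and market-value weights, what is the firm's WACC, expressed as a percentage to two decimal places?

Cost of equity via CAPM: Re = 4.81% + 1.51 × 4.92% = 12.2392%.
Cost of preferred: Rp = 2.79 / 49.13 = 5.6788%.
Market value of equity E = 31.63 × 25.1m = 793.913m.
Total capital V = 793.913 + 126.6 + 253 + 254 = 1427.513.
Equity: weight = 793.913/1427.513 = 0.5562; cost = 12.2392%.
Preferred: weight = 126.6/1427.513 = 0.0887; cost = 5.6788%.
Revolver drawn: weight = 253/1427.513 = 0.1772; after-tax cost = 5.23% × (1 − 37.2%) = 3.2844%.
Senior notes: weight = 254/1427.513 = 0.1779; after-tax cost = 6.7% × (1 − 37.2%) = 4.2076%.
WACC = 0.5562 × 12.2392% + 0.0887 × 5.6788% + 0.1772 × 3.2844% + 0.1779 × 4.2076% = 8.6412%.

8.64%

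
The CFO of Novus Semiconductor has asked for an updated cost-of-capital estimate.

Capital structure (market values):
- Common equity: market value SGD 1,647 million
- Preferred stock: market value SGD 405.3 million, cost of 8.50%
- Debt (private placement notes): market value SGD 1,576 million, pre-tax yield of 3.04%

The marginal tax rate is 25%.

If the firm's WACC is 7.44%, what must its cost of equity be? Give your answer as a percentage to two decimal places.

Total capital V = 1647 + 405.3 + 1576 = 3628.3.
Equity weight = 1647/3628.3 = 0.4539.
Preferred weight = 405.3/3628.3 = 0.1117.
Private placement notes weight = 1576/3628.3 = 0.4344.
Debt contribution = 0.4344 × 3.04% × (1 − 25%) = 0.9903%.
Preferred contribution = 0.1117 × 8.5% = 0.9495%.
Required equity contribution = 7.44% − 1.9398% = 5.5002%.
Re = 5.5002% / 0.4539 = 12.1167%.

12.12%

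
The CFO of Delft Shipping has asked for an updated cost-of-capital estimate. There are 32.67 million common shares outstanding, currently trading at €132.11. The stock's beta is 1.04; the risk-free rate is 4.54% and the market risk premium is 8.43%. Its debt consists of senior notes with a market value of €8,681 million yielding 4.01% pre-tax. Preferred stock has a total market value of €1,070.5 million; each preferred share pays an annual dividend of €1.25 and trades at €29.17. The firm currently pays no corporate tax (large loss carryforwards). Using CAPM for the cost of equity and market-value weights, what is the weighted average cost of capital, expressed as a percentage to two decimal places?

6.88%

Cost of equity via CAPM: Re = 4.54% + 1.04 × 8.43% = 13.3072%.
Cost of preferred: Rp = 1.25 / 29.17 = 4.2852%.
Market value of equity E = 132.11 × 32.67m = 4316.0337m.
Total capital V = 4316.0337 + 1070.5 + 8681 = 14067.5337.
Equity: weight = 4316.0337/14067.5337 = 0.3068; cost = 13.3072%.
Preferred: weight = 1070.5/14067.5337 = 0.0761; cost = 4.2852%.
Senior notes: weight = 8681/14067.5337 = 0.6171; after-tax cost = 4.01% × (1 − 0%) = 4.0100%.
WACC = 0.3068 × 13.3072% + 0.0761 × 4.2852% + 0.6171 × 4.0100% = 6.8834%.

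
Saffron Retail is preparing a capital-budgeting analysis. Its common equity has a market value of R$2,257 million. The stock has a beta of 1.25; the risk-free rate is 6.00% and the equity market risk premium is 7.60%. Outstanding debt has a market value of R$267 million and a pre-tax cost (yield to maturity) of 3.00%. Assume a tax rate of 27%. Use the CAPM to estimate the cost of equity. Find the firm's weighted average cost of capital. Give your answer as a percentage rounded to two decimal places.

14.09%

Cost of equity via CAPM: Re = 6.0% + 1.25 × 7.6% = 15.5000%.
Total capital V = 2257 + 267 = 2524.
Equity: weight = 2257/2524 = 0.8942; cost = 15.5%.
Debt: weight = 267/2524 = 0.1058; after-tax cost = 3% × (1 − 27%) = 2.1900%.
WACC = 0.8942 × 15.5000% + 0.1058 × 2.1900% = 14.0920%.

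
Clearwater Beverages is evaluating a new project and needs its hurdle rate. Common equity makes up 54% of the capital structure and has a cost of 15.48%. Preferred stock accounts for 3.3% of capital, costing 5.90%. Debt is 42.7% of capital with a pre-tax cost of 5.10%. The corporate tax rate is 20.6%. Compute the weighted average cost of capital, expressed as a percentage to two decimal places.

After-tax cost of debt = 5.1% × (1 − 20.6%) = 4.0494%.
WACC = 0.540 × 15.4800% + 0.033 × 5.9000% + 0.427 × 4.0494% = 10.2830%.

10.28%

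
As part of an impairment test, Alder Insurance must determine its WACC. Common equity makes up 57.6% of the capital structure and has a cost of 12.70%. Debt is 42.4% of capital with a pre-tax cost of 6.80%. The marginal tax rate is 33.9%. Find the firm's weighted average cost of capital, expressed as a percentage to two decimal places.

9.22%

After-tax cost of debt = 6.8% × (1 − 33.9%) = 4.4948%.
WACC = 0.576 × 12.7000% + 0.424 × 4.4948% = 9.2210%.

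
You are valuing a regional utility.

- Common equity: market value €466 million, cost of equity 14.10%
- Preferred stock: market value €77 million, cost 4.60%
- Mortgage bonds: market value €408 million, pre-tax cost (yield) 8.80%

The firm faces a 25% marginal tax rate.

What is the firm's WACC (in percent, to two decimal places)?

Total capital V = 466 + 77 + 408 = 951.
Equity: weight = 466/951 = 0.4900; cost = 14.1%.
Preferred: weight = 77/951 = 0.0810; cost = 4.6%.
Mortgage bonds: weight = 408/951 = 0.4290; after-tax cost = 8.8% × (1 − 25%) = 6.6000%.
WACC = 0.4900 × 14.1000% + 0.0810 × 4.6000% + 0.4290 × 6.6000% = 10.1131%.

10.11%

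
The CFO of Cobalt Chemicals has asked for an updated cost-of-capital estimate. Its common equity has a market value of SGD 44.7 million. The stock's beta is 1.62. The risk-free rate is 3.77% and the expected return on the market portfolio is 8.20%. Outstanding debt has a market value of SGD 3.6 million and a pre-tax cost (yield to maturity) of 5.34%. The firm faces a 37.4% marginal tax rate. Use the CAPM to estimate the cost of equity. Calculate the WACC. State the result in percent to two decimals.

Market risk premium = 8.2% − 3.77% = 4.43%.
Cost of equity via CAPM: Re = 3.77% + 1.62 × 4.43% = 10.9466%.
Total capital V = 44.7 + 3.6 = 48.3.
Equity: weight = 44.7/48.3 = 0.9255; cost = 10.9466%.
Debt: weight = 3.6/48.3 = 0.0745; after-tax cost = 5.34% × (1 − 37.4%) = 3.3428%.
WACC = 0.9255 × 10.9466% + 0.0745 × 3.3428% = 10.3799%.

10.38%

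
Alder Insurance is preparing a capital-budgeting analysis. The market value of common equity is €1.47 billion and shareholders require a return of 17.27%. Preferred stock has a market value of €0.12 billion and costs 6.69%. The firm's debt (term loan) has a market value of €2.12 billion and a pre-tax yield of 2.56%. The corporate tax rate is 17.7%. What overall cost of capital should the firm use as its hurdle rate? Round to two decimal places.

8.26%

Total capital V = 1.47 + 0.12 + 2.12 = 3.71.
Equity: weight = 1.47/3.71 = 0.3962; cost = 17.27%.
Preferred: weight = 0.12/3.71 = 0.0323; cost = 6.69%.
Term loan: weight = 2.12/3.71 = 0.5714; after-tax cost = 2.56% × (1 − 17.7%) = 2.1069%.
WACC = 0.3962 × 17.2700% + 0.0323 × 6.6900% + 0.5714 × 2.1069% = 8.2631%.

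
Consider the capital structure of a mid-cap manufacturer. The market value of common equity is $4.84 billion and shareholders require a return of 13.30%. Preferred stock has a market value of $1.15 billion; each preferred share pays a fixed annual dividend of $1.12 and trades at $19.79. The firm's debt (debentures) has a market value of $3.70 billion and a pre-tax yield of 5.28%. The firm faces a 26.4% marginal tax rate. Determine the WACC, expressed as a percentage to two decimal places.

Cost of preferred: Rp = 1.12 / 19.79 = 5.6594%.
Total capital V = 4.84 + 1.15 + 3.7 = 9.69.
Equity: weight = 4.84/9.69 = 0.4995; cost = 13.3%.
Preferred: weight = 1.15/9.69 = 0.1187; cost = 5.6594%.
Debentures: weight = 3.7/9.69 = 0.3818; after-tax cost = 5.28% × (1 − 26.4%) = 3.8861%.
WACC = 0.4995 × 13.3000% + 0.1187 × 5.6594% + 0.3818 × 3.8861% = 8.7986%.

8.80%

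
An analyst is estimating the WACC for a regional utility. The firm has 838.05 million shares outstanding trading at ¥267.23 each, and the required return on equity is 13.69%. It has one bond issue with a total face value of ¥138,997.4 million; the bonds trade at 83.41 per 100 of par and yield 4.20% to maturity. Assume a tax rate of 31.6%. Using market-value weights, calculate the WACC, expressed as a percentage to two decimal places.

10.00%

Market value of equity E = 267.23 × 838.05m = 223952.1015m. Market value of debt D = 138997.4m × 83.41/100 = 115937.73134m.
Total capital V = 223952.1015 + 115937.73134 = 339889.83284.
Equity: weight = 223952.1015/339889.83284 = 0.6589; cost = 13.69%.
Bonds outstanding: weight = 115937.73134/339889.83284 = 0.3411; after-tax cost = 4.2% × (1 − 31.6%) = 2.8728%.
WACC = 0.6589 × 13.6900% + 0.3411 × 2.8728% = 10.0002%.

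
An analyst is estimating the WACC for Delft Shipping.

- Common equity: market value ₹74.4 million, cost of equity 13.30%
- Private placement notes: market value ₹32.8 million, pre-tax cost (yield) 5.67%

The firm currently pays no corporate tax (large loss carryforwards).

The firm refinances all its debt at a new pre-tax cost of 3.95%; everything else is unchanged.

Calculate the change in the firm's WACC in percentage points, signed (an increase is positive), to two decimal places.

Current WACC:
Total capital V = 74.4 + 32.8 = 107.2.
Equity: weight = 74.4/107.2 = 0.6940; cost = 13.3%.
Private placement notes: weight = 32.8/107.2 = 0.3060; after-tax cost = 5.67% × (1 − 0%) = 5.6700%.
WACC = 0.6940 × 13.3000% + 0.3060 × 5.6700% = 10.9654%.
After the change:
Total capital V = 74.4 + 32.8 = 107.2.
Equity: weight = 74.4/107.2 = 0.6940; cost = 13.3%.
Private placement notes: weight = 32.8/107.2 = 0.3060; after-tax cost = 3.95% × (1 − 0%) = 3.9500%.
WACC = 0.6940 × 13.3000% + 0.3060 × 3.9500% = 10.4392%.
Change in WACC = 10.4392% − 10.9654% = -0.5263 pp.

-0.53 pp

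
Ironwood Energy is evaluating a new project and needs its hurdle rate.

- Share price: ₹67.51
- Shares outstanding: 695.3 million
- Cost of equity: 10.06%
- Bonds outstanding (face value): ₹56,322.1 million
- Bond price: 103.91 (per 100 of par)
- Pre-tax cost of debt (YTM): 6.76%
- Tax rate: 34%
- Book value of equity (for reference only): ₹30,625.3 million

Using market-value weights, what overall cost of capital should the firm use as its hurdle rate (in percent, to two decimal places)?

Market value of equity E = 67.51 × 695.3m = 46939.703m. Market value of debt D = 56322.1m × 103.91/100 = 58524.29411m.
Total capital V = 46939.703 + 58524.29411 = 105463.99711.
Equity: weight = 46939.703/105463.99711 = 0.4451; cost = 10.06%.
Bonds outstanding: weight = 58524.29411/105463.99711 = 0.5549; after-tax cost = 6.76% × (1 − 34%) = 4.4616%.
WACC = 0.4451 × 10.0600% + 0.5549 × 4.4616% = 6.9533%.

6.95%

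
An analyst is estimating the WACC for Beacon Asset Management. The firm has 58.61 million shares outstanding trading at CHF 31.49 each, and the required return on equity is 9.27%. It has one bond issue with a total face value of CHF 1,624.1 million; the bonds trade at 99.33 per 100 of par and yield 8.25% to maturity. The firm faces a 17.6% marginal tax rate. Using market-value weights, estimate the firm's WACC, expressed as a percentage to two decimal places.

Market value of equity E = 31.49 × 58.61m = 1845.6289m. Market value of debt D = 1624.1m × 99.33/100 = 1613.21853m.
Total capital V = 1845.6289 + 1613.21853 = 3458.84743.
Equity: weight = 1845.6289/3458.84743 = 0.5336; cost = 9.27%.
Bonds outstanding: weight = 1613.21853/3458.84743 = 0.4664; after-tax cost = 8.25% × (1 − 17.6%) = 6.7980%.
WACC = 0.5336 × 9.2700% + 0.4664 × 6.7980% = 8.1171%.

8.12%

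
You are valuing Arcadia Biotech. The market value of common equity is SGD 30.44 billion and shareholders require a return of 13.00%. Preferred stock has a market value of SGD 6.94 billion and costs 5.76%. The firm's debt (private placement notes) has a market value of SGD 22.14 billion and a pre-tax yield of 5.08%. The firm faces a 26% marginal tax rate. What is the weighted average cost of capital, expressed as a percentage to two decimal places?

8.72%

Total capital V = 30.44 + 6.94 + 22.14 = 59.52.
Equity: weight = 30.44/59.52 = 0.5114; cost = 13%.
Preferred: weight = 6.94/59.52 = 0.1166; cost = 5.76%.
Private placement notes: weight = 22.14/59.52 = 0.3720; after-tax cost = 5.08% × (1 − 26%) = 3.7592%.
WACC = 0.5114 × 13.0000% + 0.1166 × 5.7600% + 0.3720 × 3.7592% = 8.7185%.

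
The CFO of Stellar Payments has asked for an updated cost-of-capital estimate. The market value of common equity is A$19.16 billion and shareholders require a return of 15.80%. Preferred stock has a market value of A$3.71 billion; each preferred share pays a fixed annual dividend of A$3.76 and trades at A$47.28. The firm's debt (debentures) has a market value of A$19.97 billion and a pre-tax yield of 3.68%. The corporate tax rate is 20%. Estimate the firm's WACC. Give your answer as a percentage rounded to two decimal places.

Cost of preferred: Rp = 3.76 / 47.28 = 7.9526%.
Total capital V = 19.16 + 3.71 + 19.97 = 42.84.
Equity: weight = 19.16/42.84 = 0.4472; cost = 15.8%.
Preferred: weight = 3.71/42.84 = 0.0866; cost = 7.9526%.
Debentures: weight = 19.97/42.84 = 0.4662; after-tax cost = 3.68% × (1 − 20%) = 2.9440%.
WACC = 0.4472 × 15.8000% + 0.0866 × 7.9526% + 0.4662 × 2.9440% = 9.1275%.

9.13%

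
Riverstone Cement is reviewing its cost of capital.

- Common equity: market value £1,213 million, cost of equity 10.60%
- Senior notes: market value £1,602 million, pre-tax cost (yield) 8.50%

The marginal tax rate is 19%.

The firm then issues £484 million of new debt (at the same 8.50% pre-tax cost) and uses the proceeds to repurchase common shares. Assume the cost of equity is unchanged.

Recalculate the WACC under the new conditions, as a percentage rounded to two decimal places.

7.85%

After the change:
Total capital V = 729 + 2086 = 2815.
Equity: weight = 729/2815 = 0.2590; cost = 10.6%.
Senior notes: weight = 2086/2815 = 0.7410; after-tax cost = 8.5% × (1 − 19%) = 6.8850%.
WACC = 0.2590 × 10.6000% + 0.7410 × 6.8850% = 7.8471%.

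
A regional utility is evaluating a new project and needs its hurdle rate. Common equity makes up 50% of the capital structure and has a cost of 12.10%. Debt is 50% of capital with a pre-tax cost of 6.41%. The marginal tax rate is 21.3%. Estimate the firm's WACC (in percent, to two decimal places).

After-tax cost of debt = 6.41% × (1 − 21.3%) = 5.0447%.
WACC = 0.500 × 12.1000% + 0.500 × 5.0447% = 8.5723%.

8.57%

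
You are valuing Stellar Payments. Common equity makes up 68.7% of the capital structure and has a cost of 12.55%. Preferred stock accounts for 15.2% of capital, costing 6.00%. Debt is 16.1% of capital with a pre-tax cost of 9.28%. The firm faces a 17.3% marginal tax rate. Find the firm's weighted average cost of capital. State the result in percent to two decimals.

10.77%

After-tax cost of debt = 9.28% × (1 − 17.3%) = 7.6746%.
WACC = 0.687 × 12.5500% + 0.152 × 6.0000% + 0.161 × 7.6746% = 10.7695%.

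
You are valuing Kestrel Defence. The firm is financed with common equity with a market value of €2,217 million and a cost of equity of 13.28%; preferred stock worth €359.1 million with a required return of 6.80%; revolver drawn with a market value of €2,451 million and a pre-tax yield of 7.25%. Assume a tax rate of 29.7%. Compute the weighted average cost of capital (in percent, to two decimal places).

8.83%

Total capital V = 2217 + 359.1 + 2451 = 5027.1.
Equity: weight = 2217/5027.1 = 0.4410; cost = 13.28%.
Preferred: weight = 359.1/5027.1 = 0.0714; cost = 6.8%.
Revolver drawn: weight = 2451/5027.1 = 0.4876; after-tax cost = 7.25% × (1 − 29.7%) = 5.0968%.
WACC = 0.4410 × 13.2800% + 0.0714 × 6.8000% + 0.4876 × 5.0968% = 8.8273%.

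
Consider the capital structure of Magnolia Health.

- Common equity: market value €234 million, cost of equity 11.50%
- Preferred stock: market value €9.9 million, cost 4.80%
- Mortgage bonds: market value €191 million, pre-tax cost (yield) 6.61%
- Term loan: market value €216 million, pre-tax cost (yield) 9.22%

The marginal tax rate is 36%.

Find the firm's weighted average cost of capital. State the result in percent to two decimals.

Total capital V = 234 + 9.9 + 191 + 216 = 650.9.
Equity: weight = 234/650.9 = 0.3595; cost = 11.5%.
Preferred: weight = 9.9/650.9 = 0.0152; cost = 4.8%.
Mortgage bonds: weight = 191/650.9 = 0.2934; after-tax cost = 6.61% × (1 − 36%) = 4.2304%.
Term loan: weight = 216/650.9 = 0.3318; after-tax cost = 9.22% × (1 − 36%) = 5.9008%.
WACC = 0.3595 × 11.5000% + 0.0152 × 4.8000% + 0.2934 × 4.2304% + 0.3318 × 5.9008% = 7.4068%.

7.41%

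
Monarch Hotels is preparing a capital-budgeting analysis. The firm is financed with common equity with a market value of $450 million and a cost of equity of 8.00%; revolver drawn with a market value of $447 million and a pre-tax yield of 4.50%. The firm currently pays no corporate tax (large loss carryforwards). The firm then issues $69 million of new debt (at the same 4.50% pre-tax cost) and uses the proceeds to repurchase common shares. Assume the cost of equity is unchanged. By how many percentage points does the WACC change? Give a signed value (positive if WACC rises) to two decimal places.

-0.27 pp

Current WACC:
Total capital V = 450 + 447 = 897.
Equity: weight = 450/897 = 0.5017; cost = 8%.
Revolver drawn: weight = 447/897 = 0.4983; after-tax cost = 4.5% × (1 − 0%) = 4.5000%.
WACC = 0.5017 × 8.0000% + 0.4983 × 4.5000% = 6.2559%.
After the change:
Total capital V = 381 + 516 = 897.
Equity: weight = 381/897 = 0.4247; cost = 8%.
Revolver drawn: weight = 516/897 = 0.5753; after-tax cost = 4.5% × (1 − 0%) = 4.5000%.
WACC = 0.4247 × 8.0000% + 0.5753 × 4.5000% = 5.9866%.
Change in WACC = 5.9866% − 6.2559% = -0.2692 pp.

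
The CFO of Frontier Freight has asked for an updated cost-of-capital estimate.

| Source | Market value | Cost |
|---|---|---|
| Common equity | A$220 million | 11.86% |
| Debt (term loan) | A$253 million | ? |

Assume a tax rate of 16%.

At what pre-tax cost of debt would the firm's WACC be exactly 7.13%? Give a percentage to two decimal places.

Total capital V = 220 + 253 = 473.
Equity weight = 220/473 = 0.4651.
Term loan weight = 253/473 = 0.5349.
Equity contribution = 0.4651 × 11.86% = 5.5163%.
Remaining for debt = 7.13% − 5.5163% = 1.6137%.
Rd × (1 − 16%) × 0.5349 = 1.6137%  ⇒  Rd = 3.5916%.

3.59%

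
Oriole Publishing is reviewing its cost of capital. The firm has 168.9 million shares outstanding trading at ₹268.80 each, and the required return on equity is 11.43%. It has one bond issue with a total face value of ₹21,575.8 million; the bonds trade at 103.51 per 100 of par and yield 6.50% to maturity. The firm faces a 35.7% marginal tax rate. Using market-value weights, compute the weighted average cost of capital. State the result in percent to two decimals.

Market value of equity E = 268.8 × 168.9m = 45400.32m. Market value of debt D = 21575.8m × 103.51/100 = 22333.11058m.
Total capital V = 45400.32 + 22333.11058 = 67733.43058.
Equity: weight = 45400.32/67733.43058 = 0.6703; cost = 11.43%.
Bonds outstanding: weight = 22333.11058/67733.43058 = 0.3297; after-tax cost = 6.5% × (1 − 35.7%) = 4.1795%.
WACC = 0.6703 × 11.4300% + 0.3297 × 4.1795% = 9.0394%.

9.04%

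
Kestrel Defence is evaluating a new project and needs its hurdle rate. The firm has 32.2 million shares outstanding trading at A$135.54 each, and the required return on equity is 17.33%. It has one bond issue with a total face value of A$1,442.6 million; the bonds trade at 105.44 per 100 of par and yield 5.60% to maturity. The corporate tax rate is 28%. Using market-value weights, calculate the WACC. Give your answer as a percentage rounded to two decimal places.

Market value of equity E = 135.54 × 32.2m = 4364.388m. Market value of debt D = 1442.6m × 105.44/100 = 1521.07744m.
Total capital V = 4364.388 + 1521.07744 = 5885.46544.
Equity: weight = 4364.388/5885.46544 = 0.7416; cost = 17.33%.
Bonds outstanding: weight = 1521.07744/5885.46544 = 0.2584; after-tax cost = 5.6% × (1 − 28%) = 4.0320%.
WACC = 0.7416 × 17.3300% + 0.2584 × 4.0320% = 13.8932%.

13.89%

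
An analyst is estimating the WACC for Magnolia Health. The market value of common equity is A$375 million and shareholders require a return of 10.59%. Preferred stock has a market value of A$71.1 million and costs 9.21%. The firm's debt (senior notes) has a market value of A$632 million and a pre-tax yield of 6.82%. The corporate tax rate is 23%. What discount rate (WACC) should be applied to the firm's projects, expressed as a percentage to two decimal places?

Total capital V = 375 + 71.1 + 632 = 1078.1.
Equity: weight = 375/1078.1 = 0.3478; cost = 10.59%.
Preferred: weight = 71.1/1078.1 = 0.0659; cost = 9.21%.
Senior notes: weight = 632/1078.1 = 0.5862; after-tax cost = 6.82% × (1 − 23%) = 5.2514%.
WACC = 0.3478 × 10.5900% + 0.0659 × 9.2100% + 0.5862 × 5.2514% = 7.3694%.

7.37%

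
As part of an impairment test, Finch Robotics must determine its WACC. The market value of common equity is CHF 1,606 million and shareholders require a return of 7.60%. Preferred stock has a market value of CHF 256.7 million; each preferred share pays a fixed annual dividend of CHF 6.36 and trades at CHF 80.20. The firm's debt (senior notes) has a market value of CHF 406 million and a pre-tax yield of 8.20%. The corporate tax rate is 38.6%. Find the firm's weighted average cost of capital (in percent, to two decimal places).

Cost of preferred: Rp = 6.36 / 80.2 = 7.9302%.
Total capital V = 1606 + 256.7 + 406 = 2268.7.
Equity: weight = 1606/2268.7 = 0.7079; cost = 7.6%.
Preferred: weight = 256.7/2268.7 = 0.1131; cost = 7.9302%.
Senior notes: weight = 406/2268.7 = 0.1790; after-tax cost = 8.2% × (1 − 38.6%) = 5.0348%.
WACC = 0.7079 × 7.6000% + 0.1131 × 7.9302% + 0.1790 × 5.0348% = 7.1783%.

7.18%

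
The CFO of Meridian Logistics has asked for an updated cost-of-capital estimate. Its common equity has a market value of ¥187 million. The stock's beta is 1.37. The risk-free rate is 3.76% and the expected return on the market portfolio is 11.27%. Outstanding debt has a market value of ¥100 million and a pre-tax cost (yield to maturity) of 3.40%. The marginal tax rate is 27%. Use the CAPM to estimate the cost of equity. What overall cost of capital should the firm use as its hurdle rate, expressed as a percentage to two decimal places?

10.02%

Market risk premium = 11.27% − 3.76% = 7.51%.
Cost of equity via CAPM: Re = 3.76% + 1.37 × 7.51% = 14.0487%.
Total capital V = 187 + 100 = 287.
Equity: weight = 187/287 = 0.6516; cost = 14.0487%.
Debt: weight = 100/287 = 0.3484; after-tax cost = 3.4% × (1 − 27%) = 2.4820%.
WACC = 0.6516 × 14.0487% + 0.3484 × 2.4820% = 10.0185%.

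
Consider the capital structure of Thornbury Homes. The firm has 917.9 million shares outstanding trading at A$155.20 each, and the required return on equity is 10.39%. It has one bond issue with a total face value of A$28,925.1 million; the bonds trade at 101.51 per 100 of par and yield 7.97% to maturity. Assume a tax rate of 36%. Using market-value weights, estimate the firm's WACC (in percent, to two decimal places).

9.49%

Market value of equity E = 155.2 × 917.9m = 142458.08m. Market value of debt D = 28925.1m × 101.51/100 = 29361.86901m.
Total capital V = 142458.08 + 29361.86901 = 171819.94901.
Equity: weight = 142458.08/171819.94901 = 0.8291; cost = 10.39%.
Bonds outstanding: weight = 29361.86901/171819.94901 = 0.1709; after-tax cost = 7.97% × (1 − 36%) = 5.1008%.
WACC = 0.8291 × 10.3900% + 0.1709 × 5.1008% = 9.4861%.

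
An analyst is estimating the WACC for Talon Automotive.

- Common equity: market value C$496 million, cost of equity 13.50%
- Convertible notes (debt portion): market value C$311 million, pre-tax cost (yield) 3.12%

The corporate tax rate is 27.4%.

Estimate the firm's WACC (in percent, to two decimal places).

Total capital V = 496 + 311 = 807.
Equity: weight = 496/807 = 0.6146; cost = 13.5%.
Convertible notes (debt portion): weight = 311/807 = 0.3854; after-tax cost = 3.12% × (1 − 27.4%) = 2.2651%.
WACC = 0.6146 × 13.5000% + 0.3854 × 2.2651% = 9.1703%.

9.17%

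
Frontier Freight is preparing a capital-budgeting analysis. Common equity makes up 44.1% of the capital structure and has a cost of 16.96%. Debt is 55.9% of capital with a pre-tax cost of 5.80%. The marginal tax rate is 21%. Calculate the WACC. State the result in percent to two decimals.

10.04%

After-tax cost of debt = 5.8% × (1 − 21%) = 4.5820%.
WACC = 0.441 × 16.9600% + 0.559 × 4.5820% = 10.0407%.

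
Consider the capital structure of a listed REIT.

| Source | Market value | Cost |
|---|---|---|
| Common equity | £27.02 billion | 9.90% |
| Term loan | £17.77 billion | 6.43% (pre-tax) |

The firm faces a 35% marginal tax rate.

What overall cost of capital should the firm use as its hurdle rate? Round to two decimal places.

7.63%

Total capital V = 27.02 + 17.77 = 44.79.
Equity: weight = 27.02/44.79 = 0.6033; cost = 9.9%.
Term loan: weight = 17.77/44.79 = 0.3967; after-tax cost = 6.43% × (1 − 35%) = 4.1795%.
WACC = 0.6033 × 9.9000% + 0.3967 × 4.1795% = 7.6304%.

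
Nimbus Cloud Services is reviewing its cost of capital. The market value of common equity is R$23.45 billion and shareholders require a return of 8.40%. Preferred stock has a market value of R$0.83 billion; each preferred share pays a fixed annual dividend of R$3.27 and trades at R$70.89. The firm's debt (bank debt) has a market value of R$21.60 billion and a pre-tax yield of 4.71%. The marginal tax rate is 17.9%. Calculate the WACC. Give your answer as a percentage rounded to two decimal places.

6.20%

Cost of preferred: Rp = 3.27 / 70.89 = 4.6128%.
Total capital V = 23.45 + 0.83 + 21.6 = 45.88.
Equity: weight = 23.45/45.88 = 0.5111; cost = 8.4%.
Preferred: weight = 0.83/45.88 = 0.0181; cost = 4.6128%.
Bank debt: weight = 21.6/45.88 = 0.4708; after-tax cost = 4.71% × (1 − 17.9%) = 3.8669%.
WACC = 0.5111 × 8.4000% + 0.0181 × 4.6128% + 0.4708 × 3.8669% = 6.1973%.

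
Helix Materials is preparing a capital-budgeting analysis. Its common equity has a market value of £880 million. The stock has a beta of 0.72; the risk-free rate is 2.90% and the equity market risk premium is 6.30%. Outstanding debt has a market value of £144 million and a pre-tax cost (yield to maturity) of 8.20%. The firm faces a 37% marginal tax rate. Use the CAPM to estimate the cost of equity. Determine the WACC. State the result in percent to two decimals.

7.12%

Cost of equity via CAPM: Re = 2.9% + 0.72 × 6.3% = 7.4360%.
Total capital V = 880 + 144 = 1024.
Equity: weight = 880/1024 = 0.8594; cost = 7.436%.
Debt: weight = 144/1024 = 0.1406; after-tax cost = 8.2% × (1 − 37%) = 5.1660%.
WACC = 0.8594 × 7.4360% + 0.1406 × 5.1660% = 7.1168%.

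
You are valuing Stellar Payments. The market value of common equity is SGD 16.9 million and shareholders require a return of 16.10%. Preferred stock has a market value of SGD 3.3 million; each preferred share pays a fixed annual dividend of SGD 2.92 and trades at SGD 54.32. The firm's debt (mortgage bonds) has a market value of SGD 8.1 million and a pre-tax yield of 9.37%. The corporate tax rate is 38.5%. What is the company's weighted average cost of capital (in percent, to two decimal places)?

Cost of preferred: Rp = 2.92 / 54.32 = 5.3756%.
Total capital V = 16.9 + 3.3 + 8.1 = 28.3.
Equity: weight = 16.9/28.3 = 0.5972; cost = 16.1%.
Preferred: weight = 3.3/28.3 = 0.1166; cost = 5.3756%.
Mortgage bonds: weight = 8.1/28.3 = 0.2862; after-tax cost = 9.37% × (1 − 38.5%) = 5.7625%.
WACC = 0.5972 × 16.1000% + 0.1166 × 5.3756% + 0.2862 × 5.7625% = 11.8907%.

11.89%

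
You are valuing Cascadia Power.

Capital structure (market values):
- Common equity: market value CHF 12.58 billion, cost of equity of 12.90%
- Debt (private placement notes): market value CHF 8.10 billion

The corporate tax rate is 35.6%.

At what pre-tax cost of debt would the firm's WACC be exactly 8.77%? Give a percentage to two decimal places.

Total capital V = 12.58 + 8.1 = 20.68.
Equity weight = 12.58/20.68 = 0.6083.
Private placement notes weight = 8.1/20.68 = 0.3917.
Equity contribution = 0.6083 × 12.9% = 7.8473%.
Remaining for debt = 8.77% − 7.8473% = 0.9227%.
Rd × (1 − 35.6%) × 0.3917 = 0.9227%  ⇒  Rd = 3.6580%.

3.66%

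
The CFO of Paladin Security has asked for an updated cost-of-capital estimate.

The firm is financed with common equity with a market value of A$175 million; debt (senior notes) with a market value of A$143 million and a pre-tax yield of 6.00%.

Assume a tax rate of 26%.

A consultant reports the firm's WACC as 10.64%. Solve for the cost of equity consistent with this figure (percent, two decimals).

Total capital V = 175 + 143 = 318.
Equity weight = 175/318 = 0.5503.
Senior notes weight = 143/318 = 0.4497.
Debt contribution = 0.4497 × 6% × (1 − 26%) = 1.9966%.
Required equity contribution = 10.64% − 1.9966% = 8.6434%.
Re = 8.6434% / 0.5503 = 15.7063%.

15.71%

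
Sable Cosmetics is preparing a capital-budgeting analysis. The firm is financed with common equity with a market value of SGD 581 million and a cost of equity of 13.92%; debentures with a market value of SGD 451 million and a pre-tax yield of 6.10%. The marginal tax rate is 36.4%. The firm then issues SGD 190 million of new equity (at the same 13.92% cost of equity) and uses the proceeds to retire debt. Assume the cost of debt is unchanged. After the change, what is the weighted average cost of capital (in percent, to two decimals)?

11.38%

After the change:
Total capital V = 771 + 261 = 1032.
Equity: weight = 771/1032 = 0.7471; cost = 13.92%.
Debentures: weight = 261/1032 = 0.2529; after-tax cost = 6.1% × (1 − 36.4%) = 3.8796%.
WACC = 0.7471 × 13.9200% + 0.2529 × 3.8796% = 11.3807%.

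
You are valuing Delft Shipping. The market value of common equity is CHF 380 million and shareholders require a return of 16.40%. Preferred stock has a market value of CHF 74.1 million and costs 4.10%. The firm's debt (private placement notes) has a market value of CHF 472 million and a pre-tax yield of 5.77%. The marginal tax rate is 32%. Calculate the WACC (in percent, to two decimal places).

Total capital V = 380 + 74.1 + 472 = 926.1.
Equity: weight = 380/926.1 = 0.4103; cost = 16.4%.
Preferred: weight = 74.1/926.1 = 0.0800; cost = 4.1%.
Private placement notes: weight = 472/926.1 = 0.5097; after-tax cost = 5.77% × (1 − 32%) = 3.9236%.
WACC = 0.4103 × 16.4000% + 0.0800 × 4.1000% + 0.5097 × 3.9236% = 9.0571%.

9.06%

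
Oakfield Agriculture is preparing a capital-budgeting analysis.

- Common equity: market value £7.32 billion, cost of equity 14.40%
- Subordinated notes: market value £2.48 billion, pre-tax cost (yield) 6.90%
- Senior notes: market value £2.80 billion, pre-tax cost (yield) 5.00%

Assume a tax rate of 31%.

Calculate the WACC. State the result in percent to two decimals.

Total capital V = 7.32 + 2.48 + 2.8 = 12.6.
Equity: weight = 7.32/12.6 = 0.5810; cost = 14.4%.
Subordinated notes: weight = 2.48/12.6 = 0.1968; after-tax cost = 6.9% × (1 − 31%) = 4.7610%.
Senior notes: weight = 2.8/12.6 = 0.2222; after-tax cost = 5% × (1 − 31%) = 3.4500%.
WACC = 0.5810 × 14.4000% + 0.1968 × 4.7610% + 0.2222 × 3.4500% = 10.0695%.

10.07%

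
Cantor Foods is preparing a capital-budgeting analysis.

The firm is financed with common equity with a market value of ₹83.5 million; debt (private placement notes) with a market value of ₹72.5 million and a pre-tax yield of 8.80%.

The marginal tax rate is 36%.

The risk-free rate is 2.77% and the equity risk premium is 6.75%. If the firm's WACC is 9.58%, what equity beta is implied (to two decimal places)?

1.52

Total capital V = 83.5 + 72.5 = 156.
Equity weight = 83.5/156 = 0.5353.
Private placement notes weight = 72.5/156 = 0.4647.
Debt contribution = 0.4647 × 8.8% × (1 − 36%) = 2.6174%.
Required equity contribution = 9.58% − 2.6174% = 6.9626%  ⇒  Re = 13.0079%.
CAPM: 13.0079% = 2.77% + β × 6.75%  ⇒  β = 1.5167.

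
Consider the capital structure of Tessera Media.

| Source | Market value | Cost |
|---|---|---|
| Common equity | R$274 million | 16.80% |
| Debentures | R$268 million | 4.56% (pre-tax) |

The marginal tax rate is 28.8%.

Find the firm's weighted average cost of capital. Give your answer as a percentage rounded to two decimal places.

Total capital V = 274 + 268 = 542.
Equity: weight = 274/542 = 0.5055; cost = 16.8%.
Debentures: weight = 268/542 = 0.4945; after-tax cost = 4.56% × (1 − 28.8%) = 3.2467%.
WACC = 0.5055 × 16.8000% + 0.4945 × 3.2467% = 10.0984%.

10.10%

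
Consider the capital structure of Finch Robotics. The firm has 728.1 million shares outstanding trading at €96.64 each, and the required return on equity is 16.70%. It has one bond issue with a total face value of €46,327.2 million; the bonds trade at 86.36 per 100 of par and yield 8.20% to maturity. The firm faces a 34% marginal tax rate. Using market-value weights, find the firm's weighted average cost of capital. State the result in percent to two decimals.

Market value of equity E = 96.64 × 728.1m = 70363.584m. Market value of debt D = 46327.2m × 86.36/100 = 40008.16992m.
Total capital V = 70363.584 + 40008.16992 = 110371.75392.
Equity: weight = 70363.584/110371.75392 = 0.6375; cost = 16.7%.
Bonds outstanding: weight = 40008.16992/110371.75392 = 0.3625; after-tax cost = 8.2% × (1 − 34%) = 5.4120%.
WACC = 0.6375 × 16.7000% + 0.3625 × 5.4120% = 12.6083%.

12.61%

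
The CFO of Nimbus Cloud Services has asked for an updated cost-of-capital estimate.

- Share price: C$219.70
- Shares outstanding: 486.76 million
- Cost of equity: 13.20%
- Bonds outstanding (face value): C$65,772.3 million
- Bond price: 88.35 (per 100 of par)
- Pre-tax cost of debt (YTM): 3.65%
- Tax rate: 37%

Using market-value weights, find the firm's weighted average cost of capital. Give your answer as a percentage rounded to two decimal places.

9.36%

Market value of equity E = 219.7 × 486.76m = 106941.172m. Market value of debt D = 65772.3m × 88.35/100 = 58109.82705m.
Total capital V = 106941.172 + 58109.82705 = 165050.99905.
Equity: weight = 106941.172/165050.99905 = 0.6479; cost = 13.2%.
Bonds outstanding: weight = 58109.82705/165050.99905 = 0.3521; after-tax cost = 3.65% × (1 − 37%) = 2.2995%.
WACC = 0.6479 × 13.2000% + 0.3521 × 2.2995% = 9.3622%.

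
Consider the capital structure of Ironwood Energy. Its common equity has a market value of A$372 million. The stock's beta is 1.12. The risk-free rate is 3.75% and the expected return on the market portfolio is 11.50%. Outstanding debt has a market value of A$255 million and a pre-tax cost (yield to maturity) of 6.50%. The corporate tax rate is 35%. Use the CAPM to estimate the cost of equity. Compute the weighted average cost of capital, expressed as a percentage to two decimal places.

Market risk premium = 11.5% − 3.75% = 7.75%.
Cost of equity via CAPM: Re = 3.75% + 1.12 × 7.75% = 12.4300%.
Total capital V = 372 + 255 = 627.
Equity: weight = 372/627 = 0.5933; cost = 12.43%.
Debt: weight = 255/627 = 0.4067; after-tax cost = 6.5% × (1 − 35%) = 4.2250%.
WACC = 0.5933 × 12.4300% + 0.4067 × 4.2250% = 9.0930%.

9.09%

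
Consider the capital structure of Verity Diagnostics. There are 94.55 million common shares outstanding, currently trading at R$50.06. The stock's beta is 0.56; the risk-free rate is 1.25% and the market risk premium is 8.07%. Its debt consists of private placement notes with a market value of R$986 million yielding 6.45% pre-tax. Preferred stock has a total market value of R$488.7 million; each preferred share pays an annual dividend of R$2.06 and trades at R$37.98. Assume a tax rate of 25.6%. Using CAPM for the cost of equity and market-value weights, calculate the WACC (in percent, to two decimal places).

Cost of equity via CAPM: Re = 1.25% + 0.56 × 8.07% = 5.7692%.
Cost of preferred: Rp = 2.06 / 37.98 = 5.4239%.
Market value of equity E = 50.06 × 94.55m = 4733.173m.
Total capital V = 4733.173 + 488.7 + 986 = 6207.873.
Equity: weight = 4733.173/6207.873 = 0.7624; cost = 5.7692%.
Preferred: weight = 488.7/6207.873 = 0.0787; cost = 5.4239%.
Private placement notes: weight = 986/6207.873 = 0.1588; after-tax cost = 6.45% × (1 − 25.6%) = 4.7988%.
WACC = 0.7624 × 5.7692% + 0.0787 × 5.4239% + 0.1588 × 4.7988% = 5.5879%.

5.59%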